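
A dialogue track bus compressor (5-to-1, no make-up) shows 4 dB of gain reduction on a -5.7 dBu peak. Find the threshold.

Input is 5 dB above T (since output overshoot × R = input overshoot: (-9.7 − T)·5 = -5.7 − T gives T = -10.7 dBu).
Check: -10.7 + (-5.7 − (-10.7))/5 = -10.7 + 1 = -9.7 dBu. ✓

-10.7 dBu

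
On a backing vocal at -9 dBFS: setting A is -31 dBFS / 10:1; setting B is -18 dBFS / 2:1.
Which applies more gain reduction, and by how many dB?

A: overshoot 22 dB → output overshoot 2.2 dB → GR 19.8 dB.
B: overshoot 9 dB → output overshoot 4.5 dB → GR 4.5 dB.
A applies 15.3 dB more gain reduction.

A, by 15.3 dB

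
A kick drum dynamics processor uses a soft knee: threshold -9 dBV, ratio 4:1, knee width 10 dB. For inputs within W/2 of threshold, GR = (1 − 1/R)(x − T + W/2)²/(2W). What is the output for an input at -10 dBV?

-10.6 dBV

x − T + W/2 = -10 − (-9) + 5 = 4.
GR = (1 − 1/4) × 4² / 20 = 0.75 × 16 / 20 = 0.6 dB.
Output = -10 − 0.6 = -10.6 dBV.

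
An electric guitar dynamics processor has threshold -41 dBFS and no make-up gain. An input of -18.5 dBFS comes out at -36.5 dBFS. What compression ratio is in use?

Input overshoot = -18.5 − (-41) = 22.5 dB; output overshoot = -36.5 − (-41) = 4.5 dB.
Ratio = 22.5 / 4.5 = 5.

5:1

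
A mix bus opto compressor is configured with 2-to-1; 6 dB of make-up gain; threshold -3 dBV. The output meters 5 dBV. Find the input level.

Remove make-up: 5 − 6 = -1 dBV.
Post-compression overshoot = -1 − (-3) = 2 dB.
Input overshoot = R × output overshoot = 4 dB → input = -3 + 4 = 1 dBV.

1 dBV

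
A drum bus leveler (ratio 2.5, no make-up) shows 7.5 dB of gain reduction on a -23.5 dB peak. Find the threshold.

-36 dB

Let T be the threshold. Output overshoot = (input overshoot)/R, so -31 − T = (-23.5 − T)/2.5.
2.5·(-31 − T) = -23.5 − T → 1.5·T = -77.5 − (-23.5) = -54.
T = -54/1.5 = -36 dB.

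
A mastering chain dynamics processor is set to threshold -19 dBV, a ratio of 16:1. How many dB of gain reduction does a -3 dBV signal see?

15 dB

The signal is 16 dB above threshold.
A 16:1 ratio leaves 1 dB of that excess.
Gain reduction = 16 − 1 = 15 dB.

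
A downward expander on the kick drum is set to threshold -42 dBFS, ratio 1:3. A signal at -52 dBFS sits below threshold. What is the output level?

-72 dBFS

The input is 10 dB below the -42 dBFS threshold.
A 1:3 expander multiplies undershoot by 3: 10 × 3 = 30 dB below threshold.
Output = -42 − 30 = -72 dBFS.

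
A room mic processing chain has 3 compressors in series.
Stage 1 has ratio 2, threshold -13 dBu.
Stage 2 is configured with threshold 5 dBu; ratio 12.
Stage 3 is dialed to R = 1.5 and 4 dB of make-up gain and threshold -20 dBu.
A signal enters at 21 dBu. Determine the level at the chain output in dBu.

Stage 1: overshoot 34 dB → 34/2 = 17 dB → 4 dBu.
Stage 2: 4 dBu is at or below the 5 dBu threshold — no compression; output 4 dBu.
Stage 3: overshoot 24 dB → 24/1.5 = 16 dB → -4 dBu; +4 dB make-up → 0 dBu.

0 dBu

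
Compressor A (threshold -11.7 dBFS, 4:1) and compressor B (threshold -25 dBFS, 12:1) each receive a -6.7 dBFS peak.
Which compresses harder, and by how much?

A: GR = 5 − 5/4 = 3.75 dB.
B: GR = 18.3 − 18.3/12 = 16.775 dB.
B reduces 13.025 dB more.

B, by 13.025 dB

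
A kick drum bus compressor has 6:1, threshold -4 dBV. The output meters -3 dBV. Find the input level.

Post-compression overshoot = -3 − (-4) = 1 dB.
Undo the ratio: input overshoot = 1 × 6 = 6 dB, giving input = 2 dBV.

2 dBV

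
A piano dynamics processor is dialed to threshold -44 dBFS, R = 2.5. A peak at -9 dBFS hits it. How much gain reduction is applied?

21 dB

The signal is 35 dB above threshold.
After 2.5:1 compression the overshoot becomes 35/2.5 = 14 dB.
Gain reduction = 35 − 14 = 21 dB.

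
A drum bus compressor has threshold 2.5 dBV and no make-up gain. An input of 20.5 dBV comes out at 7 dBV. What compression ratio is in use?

Input overshoot = 20.5 − 2.5 = 18 dB; output overshoot = 7 − 2.5 = 4.5 dB.
Ratio = 18 / 4.5 = 4.

4:1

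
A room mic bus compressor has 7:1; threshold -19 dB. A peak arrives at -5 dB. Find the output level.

-17 dB

Overshoot: -5 − (-19) = 14 dB.
7:1 compression reduces that to 14/7 = 2 dB over.
So the level is -19 + 2 = -17 dB.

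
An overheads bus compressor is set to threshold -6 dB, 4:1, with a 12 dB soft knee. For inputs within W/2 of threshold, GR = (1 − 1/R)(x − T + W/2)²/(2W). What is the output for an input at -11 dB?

x − T + W/2 = -11 − (-6) + 6 = 1.
GR = (1 − 1/4) × 1² / 24 = 0.75 × 1 / 24 = 0.03125 dB.
Output = -11 − 0.03125 = -11.03125 dB.

-11.03125 dB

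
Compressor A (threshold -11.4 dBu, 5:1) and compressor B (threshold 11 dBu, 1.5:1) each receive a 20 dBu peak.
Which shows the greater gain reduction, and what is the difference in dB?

A: GR = 31.4 − 31.4/5 = 25.12 dB.
B: GR = 9 − 9/1.5 = 3 dB.
A reduces 22.12 dB more.

A, by 22.12 dB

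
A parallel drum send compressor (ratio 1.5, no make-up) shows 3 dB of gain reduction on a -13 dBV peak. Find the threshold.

-22 dBV

Input is 9 dB above T (since output overshoot × R = input overshoot: (-16 − T)·1.5 = -13 − T gives T = -22 dBV).
Check: -22 + (-13 − (-22))/1.5 = -22 + 6 = -16 dBV. ✓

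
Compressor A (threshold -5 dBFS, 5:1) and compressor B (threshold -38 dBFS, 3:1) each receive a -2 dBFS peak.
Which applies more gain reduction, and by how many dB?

A: GR = 3 − 3/5 = 2.4 dB.
B: GR = 36 − 36/3 = 24 dB.
Difference: 21.6 dB in favour of B.

B, by 21.6 dB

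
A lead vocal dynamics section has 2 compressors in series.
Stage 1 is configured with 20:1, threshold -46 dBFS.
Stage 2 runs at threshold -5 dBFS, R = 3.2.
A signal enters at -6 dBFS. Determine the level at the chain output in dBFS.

-44 dBFS

Stage 1: 40 dB above -46 dBFS, reduced 20:1 to 2 dB above → -44 dBFS.
Stage 2: below threshold (-44 ≤ -5); passes unchanged; output -44 dBFS.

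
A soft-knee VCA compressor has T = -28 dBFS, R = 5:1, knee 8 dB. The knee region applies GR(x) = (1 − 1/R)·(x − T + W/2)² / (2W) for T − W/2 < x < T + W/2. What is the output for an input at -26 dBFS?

-27.8 dBFS

x − T + W/2 = -26 − (-28) + 4 = 6.
GR = (1 − 1/5) × 6² / 16 = 0.8 × 36 / 16 = 1.8 dB.
Output = -26 − 1.8 = -27.8 dBFS.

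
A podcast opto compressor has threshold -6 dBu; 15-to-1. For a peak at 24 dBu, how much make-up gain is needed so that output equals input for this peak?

28 dB

Overshoot 30 dB → 30/15 = 2 dB after compression, so the compressed level is -6 + 2 = -4 dBu.
Make-up = target − compressed = 24 − (-4) = 28 dB.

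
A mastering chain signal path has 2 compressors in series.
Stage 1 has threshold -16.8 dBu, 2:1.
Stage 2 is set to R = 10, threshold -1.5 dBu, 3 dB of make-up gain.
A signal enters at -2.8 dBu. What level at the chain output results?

-6.8 dBu

Stage 1: -2.8 dBu is 14 dB over -16.8 dBu; at 2:1 that becomes 7 dB over, giving -9.8 dBu.
Stage 2: below threshold (-9.8 ≤ -1.5); passes unchanged; make-up brings it to -6.8 dBu.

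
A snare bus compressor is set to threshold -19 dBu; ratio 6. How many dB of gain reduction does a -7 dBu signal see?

10 dB

Overshoot = -7 − (-19) = 12 dB.
After 6:1 compression the overshoot becomes 12/6 = 2 dB.
Gain reduction = 12 − 2 = 10 dB.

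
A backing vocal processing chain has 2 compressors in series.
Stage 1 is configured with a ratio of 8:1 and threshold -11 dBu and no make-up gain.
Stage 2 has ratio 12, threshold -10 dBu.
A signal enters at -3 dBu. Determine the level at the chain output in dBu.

-10 dBu

Stage 1: 8 dB above -11 dBu, reduced 8:1 to 1 dB above → -10 dBu.
Stage 2: -10 dBu is at or below the -10 dBu threshold — no compression; output -10 dBu.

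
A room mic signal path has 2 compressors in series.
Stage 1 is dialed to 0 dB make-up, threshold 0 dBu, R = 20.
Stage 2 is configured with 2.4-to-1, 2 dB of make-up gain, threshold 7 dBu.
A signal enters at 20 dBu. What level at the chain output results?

3 dBu

Stage 1: overshoot 20 dB → 20/20 = 1 dB → 1 dBu.
Stage 2: 1 dBu is at or below the 7 dBu threshold — no compression; make-up brings it to 3 dBu.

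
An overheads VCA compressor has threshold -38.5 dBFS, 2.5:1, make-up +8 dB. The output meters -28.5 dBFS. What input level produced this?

Before make-up, the level was -28.5 − 8 = -36.5 dBFS.
That's 2 dB above the -38.5 dBFS threshold.
Undo the ratio: input overshoot = 2 × 2.5 = 5 dB, giving input = -33.5 dBFS.

-33.5 dBFS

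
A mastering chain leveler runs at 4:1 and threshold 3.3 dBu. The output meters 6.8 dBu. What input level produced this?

17.3 dBu

That's 3.5 dB above the 3.3 dBu threshold.
Undo the ratio: input overshoot = 3.5 × 4 = 14 dB, giving input = 17.3 dBu.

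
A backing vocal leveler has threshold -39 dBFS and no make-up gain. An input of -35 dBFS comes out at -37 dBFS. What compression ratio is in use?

Input overshoot = -35 − (-39) = 4 dB; output overshoot = -37 − (-39) = 2 dB.
Ratio = 4 / 2 = 2.

2:1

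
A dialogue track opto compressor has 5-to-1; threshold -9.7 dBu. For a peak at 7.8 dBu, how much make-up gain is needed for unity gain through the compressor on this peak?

Without make-up, output = threshold + overshoot/5 = -9.7 + 3.5 = -6.2 dBu.
Gap to target: 14 dB.

14 dB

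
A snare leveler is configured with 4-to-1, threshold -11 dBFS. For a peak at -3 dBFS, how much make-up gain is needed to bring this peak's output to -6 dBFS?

3 dB

The peak compresses to -11 + 8/4 = -9 dBFS.
To reach -6 dBFS requires -6 − (-9) = 3 dB of make-up.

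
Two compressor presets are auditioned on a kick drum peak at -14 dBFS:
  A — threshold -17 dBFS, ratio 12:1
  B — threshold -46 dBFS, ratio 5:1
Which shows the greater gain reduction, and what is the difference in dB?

A: 3 dB over, compressed to 0.25 dB over, so 2.75 dB of GR.
B: 32 dB over, compressed to 6.4 dB over, so 25.6 dB of GR.
Difference: 22.85 dB in favour of B.

B, by 22.85 dB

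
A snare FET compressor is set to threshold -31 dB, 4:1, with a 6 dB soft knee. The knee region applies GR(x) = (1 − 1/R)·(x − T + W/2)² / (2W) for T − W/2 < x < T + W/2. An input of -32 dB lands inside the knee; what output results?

-32.25 dB

x − T + W/2 = -32 − (-31) + 3 = 2.
GR = (1 − 1/4) × 2² / 12 = 0.75 × 4 / 12 = 0.25 dB.
Output = -32 − 0.25 = -32.25 dB.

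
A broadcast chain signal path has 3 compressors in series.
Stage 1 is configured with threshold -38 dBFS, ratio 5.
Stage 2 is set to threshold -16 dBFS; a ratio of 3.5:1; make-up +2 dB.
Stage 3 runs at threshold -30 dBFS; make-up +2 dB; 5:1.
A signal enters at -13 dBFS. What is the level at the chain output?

-29 dBFS

Stage 1: overshoot 25 dB → 25/5 = 5 dB → -33 dBFS.
Stage 2: -33 dBFS ≤ -16 dBFS, so stage 2 doesn't engage; make-up brings it to -31 dBFS.
Stage 3: -31 dBFS ≤ -30 dBFS, so stage 3 doesn't engage; make-up brings it to -29 dBFS.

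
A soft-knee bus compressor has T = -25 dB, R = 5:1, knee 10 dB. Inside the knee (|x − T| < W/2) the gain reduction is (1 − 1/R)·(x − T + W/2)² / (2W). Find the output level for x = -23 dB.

x − T + W/2 = -23 − (-25) + 5 = 7.
GR = (1 − 1/5) × 7² / 20 = 0.8 × 49 / 20 = 1.96 dB.
Output = -23 − 1.96 = -24.96 dB.

-24.96 dB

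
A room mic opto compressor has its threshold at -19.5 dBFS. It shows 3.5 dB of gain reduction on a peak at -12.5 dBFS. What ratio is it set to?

2:1

Input overshoot = -12.5 − (-19.5) = 7 dB.
Output overshoot = 7 − 3.5 = 3.5 dB.
Ratio = input overshoot / output overshoot = 7 / 3.5 = 2.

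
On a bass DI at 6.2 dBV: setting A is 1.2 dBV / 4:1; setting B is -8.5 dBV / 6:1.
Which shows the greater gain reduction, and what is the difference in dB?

A: GR = 5 − 5/4 = 3.75 dB.
B: GR = 14.7 − 14.7/6 = 12.25 dB.
B applies 8.5 dB more gain reduction.

B, by 8.5 dB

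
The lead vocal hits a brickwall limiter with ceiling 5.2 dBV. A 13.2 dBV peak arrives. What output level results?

A brickwall limiter is an ∞:1 compressor: any input above the ceiling is clamped to 5.2 dBV.

5.2 dBV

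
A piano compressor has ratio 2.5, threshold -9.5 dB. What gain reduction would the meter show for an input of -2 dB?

The signal is 7.5 dB above threshold.
After 2.5:1 compression the overshoot becomes 7.5/2.5 = 3 dB.
Gain reduction = 7.5 − 3 = 4.5 dB.

4.5 dB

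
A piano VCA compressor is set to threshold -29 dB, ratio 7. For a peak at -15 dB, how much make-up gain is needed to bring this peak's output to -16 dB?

11 dB

The peak compresses to -29 + 14/7 = -27 dB.
To reach -16 dB requires -16 − (-27) = 11 dB of make-up.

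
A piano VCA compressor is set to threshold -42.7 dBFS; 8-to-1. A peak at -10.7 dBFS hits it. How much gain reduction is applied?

28 dB

-10.7 dBFS exceeds the threshold by 32 dB.
At 8:1, output sits 32/8 = 4 dB above threshold.
GR = overshoot in − overshoot out = 32 − 4 = 28 dB.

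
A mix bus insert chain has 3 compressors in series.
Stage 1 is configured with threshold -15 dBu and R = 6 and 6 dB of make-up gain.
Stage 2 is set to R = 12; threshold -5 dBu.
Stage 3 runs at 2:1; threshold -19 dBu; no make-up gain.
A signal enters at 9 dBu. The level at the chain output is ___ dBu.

-12 dBu

Stage 1: 24 dB above -15 dBu, reduced 6:1 to 4 dB above → -11 dBu; +6 dB make-up → -5 dBu.
Stage 2: below threshold (-5 ≤ -5); passes unchanged; output -5 dBu.
Stage 3: 14 dB above -19 dBu, reduced 2:1 to 7 dB above → -12 dBu.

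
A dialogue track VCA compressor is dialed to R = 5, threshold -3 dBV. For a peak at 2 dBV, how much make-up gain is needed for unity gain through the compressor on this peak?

4 dB

Without make-up, output = threshold + overshoot/5 = -3 + 1 = -2 dBV.
Gap to target: 4 dB.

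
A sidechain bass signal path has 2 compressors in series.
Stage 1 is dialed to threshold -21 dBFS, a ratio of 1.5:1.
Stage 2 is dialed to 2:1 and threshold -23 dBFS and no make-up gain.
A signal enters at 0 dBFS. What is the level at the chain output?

-15 dBFS

Stage 1: overshoot 21 dB → 21/1.5 = 14 dB → -7 dBFS.
Stage 2: -7 dBFS is 16 dB over -23 dBFS; at 2:1 that becomes 8 dB over, giving -15 dBFS.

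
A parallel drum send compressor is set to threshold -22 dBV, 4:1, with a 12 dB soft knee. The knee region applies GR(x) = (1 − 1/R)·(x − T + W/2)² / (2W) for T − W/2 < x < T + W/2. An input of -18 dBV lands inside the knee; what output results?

-21.125 dBV

x − T + W/2 = -18 − (-22) + 6 = 10.
GR = (1 − 1/4) × 10² / 24 = 0.75 × 100 / 24 = 3.125 dB.
Output = -18 − 3.125 = -21.125 dBV.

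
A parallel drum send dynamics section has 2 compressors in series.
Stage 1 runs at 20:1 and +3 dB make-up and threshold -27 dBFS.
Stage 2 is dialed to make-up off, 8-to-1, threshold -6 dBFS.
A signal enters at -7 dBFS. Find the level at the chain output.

Stage 1: overshoot 20 dB → 20/20 = 1 dB → -26 dBFS; +3 dB make-up → -23 dBFS.
Stage 2: -23 dBFS is at or below the -6 dBFS threshold — no compression; output -23 dBFS.

-23 dBFS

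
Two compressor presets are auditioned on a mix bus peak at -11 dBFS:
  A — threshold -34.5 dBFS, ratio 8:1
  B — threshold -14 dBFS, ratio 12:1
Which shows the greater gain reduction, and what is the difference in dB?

A: overshoot 23.5 dB → output overshoot 2.9375 dB → GR 20.5625 dB.
B: overshoot 3 dB → output overshoot 0.25 dB → GR 2.75 dB.
A reduces 17.8125 dB more.

A, by 17.8125 dB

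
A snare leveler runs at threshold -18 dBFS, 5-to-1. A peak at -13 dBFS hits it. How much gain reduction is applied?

4 dB

The signal is 5 dB above threshold.
After 5:1 compression the overshoot becomes 5/5 = 1 dB.
GR = overshoot in − overshoot out = 5 − 1 = 4 dB.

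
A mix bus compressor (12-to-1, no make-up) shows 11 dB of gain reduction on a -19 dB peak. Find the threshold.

Let T be the threshold. Output overshoot = (input overshoot)/R, so -30 − T = (-19 − T)/12.
12·(-30 − T) = -19 − T → 11·T = -360 − (-19) = -341.
T = -341/11 = -31 dB.

-31 dB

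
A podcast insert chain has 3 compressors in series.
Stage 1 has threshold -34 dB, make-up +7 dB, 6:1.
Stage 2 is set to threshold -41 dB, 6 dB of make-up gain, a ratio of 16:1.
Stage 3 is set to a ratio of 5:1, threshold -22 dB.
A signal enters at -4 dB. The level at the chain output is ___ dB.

Stage 1: overshoot 30 dB → 30/6 = 5 dB → -29 dB; +7 dB make-up → -22 dB.
Stage 2: 19 dB above -41 dB, reduced 16:1 to 1.1875 dB above → -39.8125 dB; +6 dB make-up → -33.8125 dB.
Stage 3: -33.8125 dB ≤ -22 dB, so stage 3 doesn't engage; output -33.8125 dB.

-33.8125 dB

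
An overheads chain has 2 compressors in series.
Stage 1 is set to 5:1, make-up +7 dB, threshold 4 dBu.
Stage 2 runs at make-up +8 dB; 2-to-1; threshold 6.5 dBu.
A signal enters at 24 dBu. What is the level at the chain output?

Stage 1: 24 dBu is 20 dB over 4 dBu; at 5:1 that becomes 4 dB over, giving 8 dBu; +7 dB make-up → 15 dBu.
Stage 2: 8.5 dB above 6.5 dBu, reduced 2:1 to 4.25 dB above → 10.75 dBu; +8 dB make-up → 18.75 dBu.

18.75 dBu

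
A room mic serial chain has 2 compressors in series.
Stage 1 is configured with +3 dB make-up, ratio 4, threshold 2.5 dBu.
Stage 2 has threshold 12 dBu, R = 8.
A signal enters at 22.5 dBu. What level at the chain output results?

Stage 1: 22.5 dBu is 20 dB over 2.5 dBu; at 4:1 that becomes 5 dB over, giving 7.5 dBu; +3 dB make-up → 10.5 dBu.
Stage 2: 10.5 dBu is at or below the 12 dBu threshold — no compression; output 10.5 dBu.

10.5 dBu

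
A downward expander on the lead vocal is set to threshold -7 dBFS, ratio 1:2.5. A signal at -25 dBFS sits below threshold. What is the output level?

Undershoot = (-7) − (-25) = 18 dB.
At 1:2.5, that expands to 45 dB under threshold.
Output = -7 − 45 = -52 dBFS.

-52 dBFS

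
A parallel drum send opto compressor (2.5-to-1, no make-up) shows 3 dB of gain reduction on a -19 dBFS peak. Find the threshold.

-24 dBFS

Input is 5 dB above T (since output overshoot × R = input overshoot: (-22 − T)·2.5 = -19 − T gives T = -24 dBFS).
Check: -24 + (-19 − (-24))/2.5 = -24 + 2 = -22 dBFS. ✓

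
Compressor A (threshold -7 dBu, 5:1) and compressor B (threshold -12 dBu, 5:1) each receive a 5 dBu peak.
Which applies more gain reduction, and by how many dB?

B, by 4 dB

A: 12 dB over, compressed to 2.4 dB over, so 9.6 dB of GR.
B: 17 dB over, compressed to 3.4 dB over, so 13.6 dB of GR.
B reduces 4 dB more.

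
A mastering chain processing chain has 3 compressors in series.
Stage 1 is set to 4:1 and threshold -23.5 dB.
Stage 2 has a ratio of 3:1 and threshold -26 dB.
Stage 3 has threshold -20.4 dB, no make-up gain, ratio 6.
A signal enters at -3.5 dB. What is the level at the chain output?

-23.5 dB

Stage 1: -3.5 dB is 20 dB over -23.5 dB; at 4:1 that becomes 5 dB over, giving -18.5 dB.
Stage 2: -18.5 dB is 7.5 dB over -26 dB; at 3:1 that becomes 2.5 dB over, giving -23.5 dB.
Stage 3: -23.5 dB ≤ -20.4 dB, so stage 3 doesn't engage; output -23.5 dB.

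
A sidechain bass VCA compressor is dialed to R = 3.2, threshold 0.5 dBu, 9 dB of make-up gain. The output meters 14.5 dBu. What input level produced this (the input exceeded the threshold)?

16.5 dBu

Before make-up, the level was 14.5 − 9 = 5.5 dBu.
Post-compression overshoot = 5.5 − 0.5 = 5 dB.
Undo the ratio: input overshoot = 5 × 3.2 = 16 dB, giving input = 16.5 dBu.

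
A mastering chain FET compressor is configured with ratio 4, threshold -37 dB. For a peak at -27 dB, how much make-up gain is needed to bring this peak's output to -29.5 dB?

Overshoot 10 dB → 10/4 = 2.5 dB after compression, so the compressed level is -37 + 2.5 = -34.5 dB.
Make-up = target − compressed = -29.5 − (-34.5) = 5 dB.

5 dB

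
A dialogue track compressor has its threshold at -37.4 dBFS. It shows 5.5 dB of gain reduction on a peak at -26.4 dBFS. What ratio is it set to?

2:1

Input overshoot = -26.4 − (-37.4) = 11 dB.
Output overshoot = 11 − 5.5 = 5.5 dB.
Ratio = input overshoot / output overshoot = 11 / 5.5 = 2.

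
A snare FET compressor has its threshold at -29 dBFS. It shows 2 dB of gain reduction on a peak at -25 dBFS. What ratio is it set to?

Input overshoot = -25 − (-29) = 4 dB.
Output overshoot = 4 − 2 = 2 dB.
Ratio = input overshoot / output overshoot = 4 / 2 = 2.

2:1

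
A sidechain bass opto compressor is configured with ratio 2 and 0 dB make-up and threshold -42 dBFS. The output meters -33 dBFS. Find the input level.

The compressed level sits -33 − (-42) = 9 dB over threshold.
Undo the ratio: input overshoot = 9 × 2 = 18 dB, giving input = -24 dBFS.

-24 dBFS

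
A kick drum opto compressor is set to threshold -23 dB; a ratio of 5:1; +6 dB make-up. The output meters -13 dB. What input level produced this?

-3 dB

Stripping the +6 dB make-up gives -19 dB at the gain stage.
The compressed level sits -19 − (-23) = 4 dB over threshold.
Input overshoot = R × output overshoot = 20 dB → input = -23 + 20 = -3 dB.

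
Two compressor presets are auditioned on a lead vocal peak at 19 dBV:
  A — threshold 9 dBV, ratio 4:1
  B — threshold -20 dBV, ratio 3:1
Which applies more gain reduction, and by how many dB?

B, by 18.5 dB

A: overshoot 10 dB → output overshoot 2.5 dB → GR 7.5 dB.
B: overshoot 39 dB → output overshoot 13 dB → GR 26 dB.
B reduces 18.5 dB more.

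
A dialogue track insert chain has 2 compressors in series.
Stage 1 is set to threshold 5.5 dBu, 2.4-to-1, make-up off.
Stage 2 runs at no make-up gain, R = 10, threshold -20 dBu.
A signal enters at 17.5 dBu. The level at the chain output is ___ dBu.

Stage 1: 17.5 dBu is 12 dB over 5.5 dBu; at 2.4:1 that becomes 5 dB over, giving 10.5 dBu.
Stage 2: 30.5 dB above -20 dBu, reduced 10:1 to 3.05 dB above → -16.95 dBu.

-16.95 dBu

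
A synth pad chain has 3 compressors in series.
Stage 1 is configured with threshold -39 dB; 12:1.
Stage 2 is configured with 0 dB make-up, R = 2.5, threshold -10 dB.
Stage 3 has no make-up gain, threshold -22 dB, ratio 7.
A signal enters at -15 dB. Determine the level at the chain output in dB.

Stage 1: 24 dB above -39 dB, reduced 12:1 to 2 dB above → -37 dB.
Stage 2: below threshold (-37 ≤ -10); passes unchanged; output -37 dB.
Stage 3: below threshold (-37 ≤ -22); passes unchanged; output -37 dB.

-37 dB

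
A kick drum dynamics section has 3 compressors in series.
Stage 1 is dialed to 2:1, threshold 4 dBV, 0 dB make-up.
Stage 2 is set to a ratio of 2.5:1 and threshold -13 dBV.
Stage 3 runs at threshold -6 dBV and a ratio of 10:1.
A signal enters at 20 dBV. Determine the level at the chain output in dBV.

Stage 1: overshoot 16 dB → 16/2 = 8 dB → 12 dBV.
Stage 2: 12 dBV is 25 dB over -13 dBV; at 2.5:1 that becomes 10 dB over, giving -3 dBV.
Stage 3: 3 dB above -6 dBV, reduced 10:1 to 0.3 dB above → -5.7 dBV.

-5.7 dBV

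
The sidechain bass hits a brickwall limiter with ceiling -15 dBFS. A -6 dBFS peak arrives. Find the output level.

-15 dBFS

The limiter clamps the peak to its -15 dBFS ceiling.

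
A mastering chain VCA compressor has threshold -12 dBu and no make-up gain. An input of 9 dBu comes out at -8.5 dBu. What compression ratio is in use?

Input overshoot = 9 − (-12) = 21 dB; output overshoot = -8.5 − (-12) = 3.5 dB.
Ratio = 21 / 3.5 = 6.

6:1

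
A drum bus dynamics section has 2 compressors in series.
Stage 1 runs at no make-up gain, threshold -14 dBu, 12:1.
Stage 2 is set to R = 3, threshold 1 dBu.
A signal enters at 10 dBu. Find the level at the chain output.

-12 dBu

Stage 1: 10 dBu is 24 dB over -14 dBu; at 12:1 that becomes 2 dB over, giving -12 dBu.
Stage 2: below threshold (-12 ≤ 1); passes unchanged; output -12 dBu.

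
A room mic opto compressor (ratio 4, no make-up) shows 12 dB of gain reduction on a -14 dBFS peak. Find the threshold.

Gain reduction = -14 − (-26) = 12 dB; output overshoot = GR / (R − 1) = 12 / 3 = 4 dB.
Threshold = output − output overshoot = -26 − 4 = -30 dBFS.

-30 dBFS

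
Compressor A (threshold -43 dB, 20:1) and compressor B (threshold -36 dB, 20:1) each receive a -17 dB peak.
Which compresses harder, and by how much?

A, by 6.65 dB

A: GR = 26 − 26/20 = 24.7 dB.
B: GR = 19 − 19/20 = 18.05 dB.
A applies 6.65 dB more gain reduction.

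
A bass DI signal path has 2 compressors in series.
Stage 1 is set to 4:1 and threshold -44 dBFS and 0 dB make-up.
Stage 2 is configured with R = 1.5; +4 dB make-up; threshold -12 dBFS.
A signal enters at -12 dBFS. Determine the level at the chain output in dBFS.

-32 dBFS

Stage 1: overshoot 32 dB → 32/4 = 8 dB → -36 dBFS.
Stage 2: -36 dBFS ≤ -12 dBFS, so stage 2 doesn't engage; make-up brings it to -32 dBFS.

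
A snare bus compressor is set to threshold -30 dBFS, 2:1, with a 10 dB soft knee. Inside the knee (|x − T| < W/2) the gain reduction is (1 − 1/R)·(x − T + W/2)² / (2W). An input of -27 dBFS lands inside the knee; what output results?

x − T + W/2 = -27 − (-30) + 5 = 8.
GR = (1 − 1/2) × 8² / 20 = 0.5 × 64 / 20 = 1.6 dB.
Output = -27 − 1.6 = -28.6 dBFS.

-28.6 dBFS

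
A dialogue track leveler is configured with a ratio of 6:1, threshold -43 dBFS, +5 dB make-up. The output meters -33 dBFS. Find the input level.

-13 dBFS

Stripping the +5 dB make-up gives -38 dBFS at the gain stage.
Post-compression overshoot = -38 − (-43) = 5 dB.
Input overshoot = R × output overshoot = 30 dB → input = -43 + 30 = -13 dBFS.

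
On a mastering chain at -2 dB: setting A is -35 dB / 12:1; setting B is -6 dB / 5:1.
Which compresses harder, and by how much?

A, by 27.05 dB

A: GR = 33 − 33/12 = 30.25 dB.
B: GR = 4 − 4/5 = 3.2 dB.
A applies 27.05 dB more gain reduction.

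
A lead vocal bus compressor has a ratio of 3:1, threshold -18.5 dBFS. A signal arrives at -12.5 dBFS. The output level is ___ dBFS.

The input is 6 dB above the -18.5 dBFS threshold.
The 6 dB excess becomes 2 dB after 3:1 reduction.
Output = -18.5 + 2 = -16.5 dBFS.

-16.5 dBFS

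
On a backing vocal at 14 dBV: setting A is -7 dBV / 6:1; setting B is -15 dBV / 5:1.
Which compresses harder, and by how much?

B, by 5.7 dB

A: 21 dB over, compressed to 3.5 dB over, so 17.5 dB of GR.
B: 29 dB over, compressed to 5.8 dB over, so 23.2 dB of GR.
B applies 5.7 dB more gain reduction.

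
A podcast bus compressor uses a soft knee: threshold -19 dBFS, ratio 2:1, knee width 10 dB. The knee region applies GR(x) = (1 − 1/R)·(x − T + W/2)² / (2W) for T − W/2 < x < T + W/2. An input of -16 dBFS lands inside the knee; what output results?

x − T + W/2 = -16 − (-19) + 5 = 8.
GR = (1 − 1/2) × 8² / 20 = 0.5 × 64 / 20 = 1.6 dB.
Output = -16 − 1.6 = -17.6 dBFS.

-17.6 dBFS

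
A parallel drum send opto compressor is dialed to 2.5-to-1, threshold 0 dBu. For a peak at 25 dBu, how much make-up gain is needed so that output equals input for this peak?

15 dB

The peak compresses to 0 + 25/2.5 = 10 dBu.
To reach 25 dBu requires 25 − 10 = 15 dB of make-up.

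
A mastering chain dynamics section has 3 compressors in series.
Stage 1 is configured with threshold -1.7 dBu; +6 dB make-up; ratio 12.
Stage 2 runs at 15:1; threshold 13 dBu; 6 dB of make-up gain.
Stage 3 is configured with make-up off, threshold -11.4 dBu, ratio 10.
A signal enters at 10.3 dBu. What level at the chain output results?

-9.13 dBu

Stage 1: 12 dB above -1.7 dBu, reduced 12:1 to 1 dB above → -0.7 dBu; +6 dB make-up → 5.3 dBu.
Stage 2: below threshold (5.3 ≤ 13); passes unchanged; make-up brings it to 11.3 dBu.
Stage 3: 11.3 dBu is 22.7 dB over -11.4 dBu; at 10:1 that becomes 2.27 dB over, giving -9.13 dBu.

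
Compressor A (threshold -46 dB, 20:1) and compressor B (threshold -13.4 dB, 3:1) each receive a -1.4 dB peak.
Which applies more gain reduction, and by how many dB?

A, by 34.37 dB

A: GR = 44.6 − 44.6/20 = 42.37 dB.
B: GR = 12 − 12/3 = 8 dB.
A reduces 34.37 dB more.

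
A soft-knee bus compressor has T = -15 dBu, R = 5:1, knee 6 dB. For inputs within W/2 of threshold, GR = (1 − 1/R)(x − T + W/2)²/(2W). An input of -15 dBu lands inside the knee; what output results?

x − T + W/2 = -15 − (-15) + 3 = 3.
GR = (1 − 1/5) × 3² / 12 = 0.8 × 9 / 12 = 0.6 dB.
Output = -15 − 0.6 = -15.6 dBu.

-15.6 dBu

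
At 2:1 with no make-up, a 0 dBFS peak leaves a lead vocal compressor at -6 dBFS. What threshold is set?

-12 dBFS

Let T be the threshold. Output overshoot = (input overshoot)/R, so -6 − T = (0 − T)/2.
2·(-6 − T) = 0 − T → 1·T = -12 − 0 = -12.
T = -12/1 = -12 dBFS.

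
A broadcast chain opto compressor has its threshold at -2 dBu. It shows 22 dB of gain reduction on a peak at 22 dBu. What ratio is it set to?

Input overshoot = 22 − (-2) = 24 dB.
Output overshoot = 24 − 22 = 2 dB.
Ratio = input overshoot / output overshoot = 24 / 2 = 12.

12:1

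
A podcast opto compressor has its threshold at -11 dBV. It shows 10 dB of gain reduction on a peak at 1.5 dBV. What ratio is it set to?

5:1

Input overshoot = 1.5 − (-11) = 12.5 dB.
Output overshoot = 12.5 − 10 = 2.5 dB.
Ratio = input overshoot / output overshoot = 12.5 / 2.5 = 5.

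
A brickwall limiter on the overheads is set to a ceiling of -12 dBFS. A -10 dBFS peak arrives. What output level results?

-12 dBFS

A brickwall limiter is an ∞:1 compressor: any input above the ceiling is clamped to -12 dBFS.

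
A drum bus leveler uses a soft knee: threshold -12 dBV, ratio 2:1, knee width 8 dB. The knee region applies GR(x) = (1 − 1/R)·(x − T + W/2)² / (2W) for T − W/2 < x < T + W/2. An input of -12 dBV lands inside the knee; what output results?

x − T + W/2 = -12 − (-12) + 4 = 4.
GR = (1 − 1/2) × 4² / 16 = 0.5 × 16 / 16 = 0.5 dB.
Output = -12 − 0.5 = -12.5 dBV.

-12.5 dBV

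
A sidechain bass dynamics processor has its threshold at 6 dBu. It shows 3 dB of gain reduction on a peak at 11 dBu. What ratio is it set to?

Input overshoot = 11 − 6 = 5 dB.
Output overshoot = 5 − 3 = 2 dB.
Ratio = input overshoot / output overshoot = 5 / 2 = 2.5.

2.5:1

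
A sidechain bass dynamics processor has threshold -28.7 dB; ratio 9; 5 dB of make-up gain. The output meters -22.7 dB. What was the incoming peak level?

Stripping the +5 dB make-up gives -27.7 dB at the gain stage.
That's 1 dB above the -28.7 dB threshold.
Undo the ratio: input overshoot = 1 × 9 = 9 dB, giving input = -19.7 dB.

-19.7 dB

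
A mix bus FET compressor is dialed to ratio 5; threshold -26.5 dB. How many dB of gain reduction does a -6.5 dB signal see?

16 dB

-6.5 dB exceeds the threshold by 20 dB.
A 5:1 ratio leaves 4 dB of that excess.
So the signal is attenuated by 20 − 4 = 16 dB.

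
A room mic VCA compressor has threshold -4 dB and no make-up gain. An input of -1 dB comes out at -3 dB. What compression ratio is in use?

Input overshoot = -1 − (-4) = 3 dB; output overshoot = -3 − (-4) = 1 dB.
Ratio = 3 / 1 = 3.

3:1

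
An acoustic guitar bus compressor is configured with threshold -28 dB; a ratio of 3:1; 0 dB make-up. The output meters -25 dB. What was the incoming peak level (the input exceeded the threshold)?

Post-compression overshoot = -25 − (-28) = 3 dB.
Before 3:1 compression the overshoot was 3 × 3 = 9 dB, so input = -28 + 9 = -19 dB.

-19 dB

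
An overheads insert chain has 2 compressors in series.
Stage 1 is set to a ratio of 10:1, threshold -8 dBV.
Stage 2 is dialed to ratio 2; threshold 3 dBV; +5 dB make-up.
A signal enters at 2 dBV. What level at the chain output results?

Stage 1: overshoot 10 dB → 10/10 = 1 dB → -7 dBV.
Stage 2: -7 dBV is at or below the 3 dBV threshold — no compression; make-up brings it to -2 dBV.

-2 dBV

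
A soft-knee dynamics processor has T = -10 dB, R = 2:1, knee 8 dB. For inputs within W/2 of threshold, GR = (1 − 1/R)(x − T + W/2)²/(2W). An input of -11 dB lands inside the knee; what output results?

x − T + W/2 = -11 − (-10) + 4 = 3.
GR = (1 − 1/2) × 3² / 16 = 0.5 × 9 / 16 = 0.28125 dB.
Output = -11 − 0.28125 = -11.28125 dB.

-11.28125 dB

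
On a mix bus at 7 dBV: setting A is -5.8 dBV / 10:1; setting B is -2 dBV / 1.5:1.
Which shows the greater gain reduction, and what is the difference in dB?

A: 12.8 dB over, compressed to 1.28 dB over, so 11.52 dB of GR.
B: 9 dB over, compressed to 6 dB over, so 3 dB of GR.
Difference: 8.52 dB in favour of A.

A, by 8.52 dB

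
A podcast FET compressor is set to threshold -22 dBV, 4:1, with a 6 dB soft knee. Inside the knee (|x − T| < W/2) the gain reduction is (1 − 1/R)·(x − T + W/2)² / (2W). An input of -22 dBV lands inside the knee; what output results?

-22.5625 dBV

x − T + W/2 = -22 − (-22) + 3 = 3.
GR = (1 − 1/4) × 3² / 12 = 0.75 × 9 / 12 = 0.5625 dB.
Output = -22 − 0.5625 = -22.5625 dBV.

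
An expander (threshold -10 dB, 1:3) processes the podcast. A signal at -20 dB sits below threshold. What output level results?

-40 dB

Undershoot = (-10) − (-20) = 10 dB.
At 1:3, that expands to 30 dB under threshold.
Output = -10 − 30 = -40 dB.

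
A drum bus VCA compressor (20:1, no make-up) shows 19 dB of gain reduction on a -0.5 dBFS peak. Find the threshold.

-20.5 dBFS

Input is 20 dB above T (since output overshoot × R = input overshoot: (-19.5 − T)·20 = -0.5 − T gives T = -20.5 dBFS).
Check: -20.5 + (-0.5 − (-20.5))/20 = -20.5 + 1 = -19.5 dBFS. ✓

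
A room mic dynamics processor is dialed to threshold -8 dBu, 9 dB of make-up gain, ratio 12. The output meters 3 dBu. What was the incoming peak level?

16 dBu

Remove make-up: 3 − 9 = -6 dBu.
That's 2 dB above the -8 dBu threshold.
Before 12:1 compression the overshoot was 2 × 12 = 24 dB, so input = -8 + 24 = 16 dBu.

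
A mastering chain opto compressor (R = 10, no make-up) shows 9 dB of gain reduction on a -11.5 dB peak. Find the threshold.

-21.5 dB

Input is 10 dB above T (since output overshoot × R = input overshoot: (-20.5 − T)·10 = -11.5 − T gives T = -21.5 dB).
Check: -21.5 + (-11.5 − (-21.5))/10 = -21.5 + 1 = -20.5 dB. ✓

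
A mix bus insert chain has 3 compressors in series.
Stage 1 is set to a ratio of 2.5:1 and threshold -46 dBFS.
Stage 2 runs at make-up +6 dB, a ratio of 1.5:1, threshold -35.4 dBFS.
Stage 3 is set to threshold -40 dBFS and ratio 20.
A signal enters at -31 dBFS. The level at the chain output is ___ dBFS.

Stage 1: 15 dB above -46 dBFS, reduced 2.5:1 to 6 dB above → -40 dBFS.
Stage 2: below threshold (-40 ≤ -35.4); passes unchanged; make-up brings it to -34 dBFS.
Stage 3: 6 dB above -40 dBFS, reduced 20:1 to 0.3 dB above → -39.7 dBFS.

-39.7 dBFS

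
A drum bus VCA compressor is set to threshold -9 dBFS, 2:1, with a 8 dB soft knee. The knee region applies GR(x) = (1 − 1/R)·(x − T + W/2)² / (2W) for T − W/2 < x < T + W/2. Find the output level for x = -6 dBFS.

-7.53125 dBFS

x − T + W/2 = -6 − (-9) + 4 = 7.
GR = (1 − 1/2) × 7² / 16 = 0.5 × 49 / 16 = 1.53125 dB.
Output = -6 − 1.53125 = -7.53125 dBFS.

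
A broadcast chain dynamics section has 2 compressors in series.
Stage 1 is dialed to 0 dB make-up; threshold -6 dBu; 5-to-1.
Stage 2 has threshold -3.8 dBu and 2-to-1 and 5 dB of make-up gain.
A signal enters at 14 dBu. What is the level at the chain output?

2.1 dBu

Stage 1: 14 dBu is 20 dB over -6 dBu; at 5:1 that becomes 4 dB over, giving -2 dBu.
Stage 2: -2 dBu is 1.8 dB over -3.8 dBu; at 2:1 that becomes 0.9 dB over, giving -2.9 dBu; +5 dB make-up → 2.1 dBu.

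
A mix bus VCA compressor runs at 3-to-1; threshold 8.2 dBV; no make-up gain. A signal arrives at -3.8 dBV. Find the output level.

-3.8 dBV

-3.8 dBV is 12 dB below the 8.2 dBV threshold, so no gain reduction is applied.
Output = input = -3.8 dBV.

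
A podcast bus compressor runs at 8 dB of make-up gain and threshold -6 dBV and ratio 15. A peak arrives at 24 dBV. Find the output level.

4 dBV

The input is 30 dB above the -6 dBV threshold.
The 30 dB excess becomes 2 dB after 15:1 reduction.
So the level is -6 + 2 = -4 dBV; make-up adds 8 dB, giving 4 dBV.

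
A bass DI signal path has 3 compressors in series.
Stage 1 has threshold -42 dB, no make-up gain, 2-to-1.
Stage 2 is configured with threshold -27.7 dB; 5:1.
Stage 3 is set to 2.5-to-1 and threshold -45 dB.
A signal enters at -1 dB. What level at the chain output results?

Stage 1: -1 dB is 41 dB over -42 dB; at 2:1 that becomes 20.5 dB over, giving -21.5 dB.
Stage 2: overshoot 6.2 dB → 6.2/5 = 1.24 dB → -26.46 dB.
Stage 3: overshoot 18.54 dB → 18.54/2.5 = 7.416 dB → -37.584 dB.

-37.584 dB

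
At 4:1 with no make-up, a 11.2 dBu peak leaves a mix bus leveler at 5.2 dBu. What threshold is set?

Let T be the threshold. Output overshoot = (input overshoot)/R, so 5.2 − T = (11.2 − T)/4.
4·(5.2 − T) = 11.2 − T → 3·T = 20.8 − 11.2 = 9.6.
T = 9.6/3 = 3.2 dBu.

3.2 dBu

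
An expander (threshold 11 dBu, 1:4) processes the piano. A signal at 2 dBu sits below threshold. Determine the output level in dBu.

The input is 9 dB below the 11 dBu threshold.
A 1:4 expander multiplies undershoot by 4: 9 × 4 = 36 dB below threshold.
Output = 11 − 36 = -25 dBu.

-25 dBu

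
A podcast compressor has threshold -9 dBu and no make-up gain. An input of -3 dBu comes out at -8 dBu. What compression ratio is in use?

Input overshoot = -3 − (-9) = 6 dB; output overshoot = -8 − (-9) = 1 dB.
Ratio = 6 / 1 = 6.

6:1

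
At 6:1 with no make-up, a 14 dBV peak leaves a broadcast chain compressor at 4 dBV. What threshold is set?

2 dBV

Gain reduction = 14 − 4 = 10 dB; output overshoot = GR / (R − 1) = 10 / 5 = 2 dB.
Threshold = output − output overshoot = 4 − 2 = 2 dBV.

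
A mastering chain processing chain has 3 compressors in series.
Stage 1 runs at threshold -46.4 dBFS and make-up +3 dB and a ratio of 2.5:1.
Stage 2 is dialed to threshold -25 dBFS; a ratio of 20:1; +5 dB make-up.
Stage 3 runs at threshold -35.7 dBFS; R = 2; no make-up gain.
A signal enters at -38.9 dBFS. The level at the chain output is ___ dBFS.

Stage 1: -38.9 dBFS is 7.5 dB over -46.4 dBFS; at 2.5:1 that becomes 3 dB over, giving -43.4 dBFS; +3 dB make-up → -40.4 dBFS.
Stage 2: below threshold (-40.4 ≤ -25); passes unchanged; make-up brings it to -35.4 dBFS.
Stage 3: 0.3 dB above -35.7 dBFS, reduced 2:1 to 0.15 dB above → -35.55 dBFS.

-35.55 dBFS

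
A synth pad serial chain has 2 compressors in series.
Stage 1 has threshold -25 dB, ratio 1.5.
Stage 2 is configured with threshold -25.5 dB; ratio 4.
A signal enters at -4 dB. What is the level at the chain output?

Stage 1: -4 dB is 21 dB over -25 dB; at 1.5:1 that becomes 14 dB over, giving -11 dB.
Stage 2: overshoot 14.5 dB → 14.5/4 = 3.625 dB → -21.875 dB.

-21.875 dB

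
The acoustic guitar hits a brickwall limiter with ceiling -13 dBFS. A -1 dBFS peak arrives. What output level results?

A brickwall limiter is an ∞:1 compressor: any input above the ceiling is clamped to -13 dBFS.

-13 dBFS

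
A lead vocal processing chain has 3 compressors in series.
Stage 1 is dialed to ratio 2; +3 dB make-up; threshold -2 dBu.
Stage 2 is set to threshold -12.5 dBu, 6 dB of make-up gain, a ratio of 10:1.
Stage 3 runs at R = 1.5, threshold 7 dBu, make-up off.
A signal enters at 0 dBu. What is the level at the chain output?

-5.05 dBu

Stage 1: overshoot 2 dB → 2/2 = 1 dB → -1 dBu; +3 dB make-up → 2 dBu.
Stage 2: 14.5 dB above -12.5 dBu, reduced 10:1 to 1.45 dB above → -11.05 dBu; +6 dB make-up → -5.05 dBu.
Stage 3: below threshold (-5.05 ≤ 7); passes unchanged; output -5.05 dBu.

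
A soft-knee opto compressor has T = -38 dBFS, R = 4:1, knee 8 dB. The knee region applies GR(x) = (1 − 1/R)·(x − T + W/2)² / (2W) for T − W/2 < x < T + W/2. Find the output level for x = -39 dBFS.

x − T + W/2 = -39 − (-38) + 4 = 3.
GR = (1 − 1/4) × 3² / 16 = 0.75 × 9 / 16 = 0.421875 dB.
Output = -39 − 0.421875 = -39.421875 dBFS.

-39.421875 dBFS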